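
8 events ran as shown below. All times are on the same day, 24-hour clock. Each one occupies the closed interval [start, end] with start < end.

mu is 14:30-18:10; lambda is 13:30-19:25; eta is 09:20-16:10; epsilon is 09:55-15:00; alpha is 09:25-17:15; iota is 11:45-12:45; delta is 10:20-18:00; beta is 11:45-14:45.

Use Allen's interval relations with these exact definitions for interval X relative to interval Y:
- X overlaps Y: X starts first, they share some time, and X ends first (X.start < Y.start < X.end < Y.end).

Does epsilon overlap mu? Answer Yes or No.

Yes

epsilon = [09:55, 15:00], mu = [14:30, 18:10].
Actual relation of epsilon to mu: overlaps.
Asked whether 'overlaps' holds → Yes.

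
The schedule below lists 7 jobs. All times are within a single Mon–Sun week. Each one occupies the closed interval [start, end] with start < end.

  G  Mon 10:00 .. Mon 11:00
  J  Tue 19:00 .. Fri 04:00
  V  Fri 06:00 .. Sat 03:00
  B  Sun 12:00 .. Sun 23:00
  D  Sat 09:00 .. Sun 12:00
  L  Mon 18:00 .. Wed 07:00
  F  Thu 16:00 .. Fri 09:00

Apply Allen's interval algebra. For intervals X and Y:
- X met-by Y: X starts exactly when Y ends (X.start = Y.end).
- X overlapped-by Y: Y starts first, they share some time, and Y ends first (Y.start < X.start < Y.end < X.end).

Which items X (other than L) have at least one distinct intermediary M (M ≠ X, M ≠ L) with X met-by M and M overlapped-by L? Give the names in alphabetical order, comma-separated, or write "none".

Target L = [Mon 18:00, Wed 07:00].
Intermediaries M with M overlapped-by L: J.
Via J — items with X met-by J: none.
Union: none.

none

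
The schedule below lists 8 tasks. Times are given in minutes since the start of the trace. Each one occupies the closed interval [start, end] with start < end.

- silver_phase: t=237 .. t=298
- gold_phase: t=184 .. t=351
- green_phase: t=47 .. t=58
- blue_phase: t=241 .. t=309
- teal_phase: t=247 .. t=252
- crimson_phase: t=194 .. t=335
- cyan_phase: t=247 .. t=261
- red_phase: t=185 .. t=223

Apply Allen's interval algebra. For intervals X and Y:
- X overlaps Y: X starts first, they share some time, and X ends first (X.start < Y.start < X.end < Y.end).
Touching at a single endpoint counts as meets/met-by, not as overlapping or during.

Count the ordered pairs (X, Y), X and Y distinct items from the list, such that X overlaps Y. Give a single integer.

2

Checking all 56 ordered pairs for relation 'overlaps'; matching pairs in alphabetical order:
(red_phase, crimson_phase): red_phase overlaps crimson_phase ✓
(silver_phase, blue_phase): silver_phase overlaps blue_phase ✓
Count: 2.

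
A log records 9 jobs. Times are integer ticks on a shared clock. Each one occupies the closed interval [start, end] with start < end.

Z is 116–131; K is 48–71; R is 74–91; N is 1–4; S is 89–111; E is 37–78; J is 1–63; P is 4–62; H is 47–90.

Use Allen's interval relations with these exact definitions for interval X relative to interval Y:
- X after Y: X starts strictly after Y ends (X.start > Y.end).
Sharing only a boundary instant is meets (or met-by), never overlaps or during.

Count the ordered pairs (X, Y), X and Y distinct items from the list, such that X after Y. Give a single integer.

Checking all 72 ordered pairs for relation 'after'; matching pairs in alphabetical order:
(E, N): E after N ✓
(H, N): H after N ✓
(K, N): K after N ✓
(R, J): R after J ✓
(R, K): R after K ✓
(R, N): R after N ✓
(R, P): R after P ✓
(S, E): S after E ✓
(S, J): S after J ✓
(S, K): S after K ✓
(S, N): S after N ✓
(S, P): S after P ✓
(Z, E): Z after E ✓
(Z, H): Z after H ✓
(Z, J): Z after J ✓
(Z, K): Z after K ✓
(Z, N): Z after N ✓
(Z, P): Z after P ✓
(Z, R): Z after R ✓
(Z, S): Z after S ✓
Count: 20.

20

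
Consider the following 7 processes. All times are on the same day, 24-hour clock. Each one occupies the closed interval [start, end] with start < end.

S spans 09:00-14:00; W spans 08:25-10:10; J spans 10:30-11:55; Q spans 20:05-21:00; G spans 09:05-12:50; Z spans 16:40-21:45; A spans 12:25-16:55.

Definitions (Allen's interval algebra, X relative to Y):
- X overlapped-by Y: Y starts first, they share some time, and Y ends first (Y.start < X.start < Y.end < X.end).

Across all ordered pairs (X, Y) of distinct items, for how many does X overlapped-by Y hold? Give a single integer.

5

Checking all 42 ordered pairs for relation 'overlapped-by'; matching pairs in alphabetical order:
(A, G): A overlapped-by G ✓
(A, S): A overlapped-by S ✓
(G, W): G overlapped-by W ✓
(S, W): S overlapped-by W ✓
(Z, A): Z overlapped-by A ✓
Count: 5.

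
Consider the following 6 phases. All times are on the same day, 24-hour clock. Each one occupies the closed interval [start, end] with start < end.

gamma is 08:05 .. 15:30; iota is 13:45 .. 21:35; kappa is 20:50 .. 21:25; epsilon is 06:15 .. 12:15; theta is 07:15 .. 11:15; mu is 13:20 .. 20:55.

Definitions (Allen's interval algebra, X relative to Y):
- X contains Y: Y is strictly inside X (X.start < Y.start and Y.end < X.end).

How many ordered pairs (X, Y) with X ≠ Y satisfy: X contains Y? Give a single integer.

Checking all 30 ordered pairs for relation 'contains'; matching pairs in alphabetical order:
(epsilon, theta): epsilon contains theta ✓
(iota, kappa): iota contains kappa ✓
Count: 2.

2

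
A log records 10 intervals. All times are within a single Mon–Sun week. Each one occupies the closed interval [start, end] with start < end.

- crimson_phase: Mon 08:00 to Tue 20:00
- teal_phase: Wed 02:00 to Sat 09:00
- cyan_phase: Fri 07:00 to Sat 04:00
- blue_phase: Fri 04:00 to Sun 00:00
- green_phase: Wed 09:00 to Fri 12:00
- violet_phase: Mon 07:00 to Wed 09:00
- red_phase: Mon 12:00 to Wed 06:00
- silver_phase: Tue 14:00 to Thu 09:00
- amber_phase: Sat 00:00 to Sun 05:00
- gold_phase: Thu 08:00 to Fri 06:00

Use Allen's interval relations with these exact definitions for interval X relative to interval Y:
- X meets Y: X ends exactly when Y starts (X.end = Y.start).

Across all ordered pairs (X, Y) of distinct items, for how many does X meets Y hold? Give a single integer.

Checking all 90 ordered pairs for relation 'meets'; matching pairs in alphabetical order:
(violet_phase, green_phase): violet_phase meets green_phase ✓
Count: 1.

1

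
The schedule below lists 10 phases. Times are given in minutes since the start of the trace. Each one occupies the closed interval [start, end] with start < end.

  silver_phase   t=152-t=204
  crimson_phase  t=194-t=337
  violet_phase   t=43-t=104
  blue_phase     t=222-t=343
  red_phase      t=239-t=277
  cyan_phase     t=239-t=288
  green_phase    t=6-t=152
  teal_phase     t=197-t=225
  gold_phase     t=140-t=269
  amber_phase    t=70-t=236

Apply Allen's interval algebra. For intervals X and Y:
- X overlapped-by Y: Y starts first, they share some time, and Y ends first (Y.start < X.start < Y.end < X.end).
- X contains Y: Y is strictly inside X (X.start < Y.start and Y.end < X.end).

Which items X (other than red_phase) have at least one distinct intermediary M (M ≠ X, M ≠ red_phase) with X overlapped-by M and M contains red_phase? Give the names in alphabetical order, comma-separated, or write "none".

Target red_phase = [t=239, t=277].
Intermediaries M with M contains red_phase: blue_phase, crimson_phase.
Via blue_phase — items with X overlapped-by blue_phase: none.
Via crimson_phase — items with X overlapped-by crimson_phase: blue_phase.
Union: blue_phase.

blue_phase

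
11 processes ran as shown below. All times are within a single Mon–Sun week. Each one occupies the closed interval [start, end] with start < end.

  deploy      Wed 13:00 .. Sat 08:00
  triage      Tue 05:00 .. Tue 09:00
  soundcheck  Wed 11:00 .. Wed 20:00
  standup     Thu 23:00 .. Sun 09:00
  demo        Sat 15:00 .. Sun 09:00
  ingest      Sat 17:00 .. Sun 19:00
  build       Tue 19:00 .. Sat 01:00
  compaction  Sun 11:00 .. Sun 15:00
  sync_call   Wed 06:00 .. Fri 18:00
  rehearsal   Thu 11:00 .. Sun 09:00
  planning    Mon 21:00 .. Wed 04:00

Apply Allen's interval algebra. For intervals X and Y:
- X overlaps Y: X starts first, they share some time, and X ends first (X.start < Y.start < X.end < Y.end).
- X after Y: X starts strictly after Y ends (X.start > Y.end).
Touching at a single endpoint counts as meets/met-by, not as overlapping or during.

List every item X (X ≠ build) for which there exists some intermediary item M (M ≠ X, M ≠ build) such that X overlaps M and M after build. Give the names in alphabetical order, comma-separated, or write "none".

Target build = [Tue 19:00, Sat 01:00].
Intermediaries M with M after build: compaction, demo, ingest.
Via compaction — items with X overlaps compaction: none.
Via demo — items with X overlaps demo: none.
Via ingest — items with X overlaps ingest: demo, rehearsal, standup.
Union: demo, rehearsal, standup.

demo, rehearsal, standup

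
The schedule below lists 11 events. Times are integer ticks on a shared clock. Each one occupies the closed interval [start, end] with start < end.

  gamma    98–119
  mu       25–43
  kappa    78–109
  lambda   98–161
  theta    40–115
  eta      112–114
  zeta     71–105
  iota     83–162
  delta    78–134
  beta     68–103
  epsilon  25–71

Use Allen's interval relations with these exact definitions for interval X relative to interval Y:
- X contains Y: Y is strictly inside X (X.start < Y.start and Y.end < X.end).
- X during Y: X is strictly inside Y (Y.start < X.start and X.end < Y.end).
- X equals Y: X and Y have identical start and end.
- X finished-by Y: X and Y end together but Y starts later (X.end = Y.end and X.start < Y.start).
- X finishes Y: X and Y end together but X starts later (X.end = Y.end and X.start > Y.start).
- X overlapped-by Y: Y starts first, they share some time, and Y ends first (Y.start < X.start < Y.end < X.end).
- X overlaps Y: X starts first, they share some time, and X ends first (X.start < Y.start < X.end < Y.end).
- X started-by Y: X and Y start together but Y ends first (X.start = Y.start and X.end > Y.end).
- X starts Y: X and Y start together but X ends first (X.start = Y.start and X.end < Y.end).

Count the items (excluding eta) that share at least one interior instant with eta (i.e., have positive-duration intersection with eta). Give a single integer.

5

Target eta = [112, 114].
beta [68, 103] → before → no.
delta [78, 134] → contains → counts.
epsilon [25, 71] → before → no.
gamma [98, 119] → contains → counts.
iota [83, 162] → contains → counts.
kappa [78, 109] → before → no.
lambda [98, 161] → contains → counts.
mu [25, 43] → before → no.
theta [40, 115] → contains → counts.
zeta [71, 105] → before → no.
Total: 5.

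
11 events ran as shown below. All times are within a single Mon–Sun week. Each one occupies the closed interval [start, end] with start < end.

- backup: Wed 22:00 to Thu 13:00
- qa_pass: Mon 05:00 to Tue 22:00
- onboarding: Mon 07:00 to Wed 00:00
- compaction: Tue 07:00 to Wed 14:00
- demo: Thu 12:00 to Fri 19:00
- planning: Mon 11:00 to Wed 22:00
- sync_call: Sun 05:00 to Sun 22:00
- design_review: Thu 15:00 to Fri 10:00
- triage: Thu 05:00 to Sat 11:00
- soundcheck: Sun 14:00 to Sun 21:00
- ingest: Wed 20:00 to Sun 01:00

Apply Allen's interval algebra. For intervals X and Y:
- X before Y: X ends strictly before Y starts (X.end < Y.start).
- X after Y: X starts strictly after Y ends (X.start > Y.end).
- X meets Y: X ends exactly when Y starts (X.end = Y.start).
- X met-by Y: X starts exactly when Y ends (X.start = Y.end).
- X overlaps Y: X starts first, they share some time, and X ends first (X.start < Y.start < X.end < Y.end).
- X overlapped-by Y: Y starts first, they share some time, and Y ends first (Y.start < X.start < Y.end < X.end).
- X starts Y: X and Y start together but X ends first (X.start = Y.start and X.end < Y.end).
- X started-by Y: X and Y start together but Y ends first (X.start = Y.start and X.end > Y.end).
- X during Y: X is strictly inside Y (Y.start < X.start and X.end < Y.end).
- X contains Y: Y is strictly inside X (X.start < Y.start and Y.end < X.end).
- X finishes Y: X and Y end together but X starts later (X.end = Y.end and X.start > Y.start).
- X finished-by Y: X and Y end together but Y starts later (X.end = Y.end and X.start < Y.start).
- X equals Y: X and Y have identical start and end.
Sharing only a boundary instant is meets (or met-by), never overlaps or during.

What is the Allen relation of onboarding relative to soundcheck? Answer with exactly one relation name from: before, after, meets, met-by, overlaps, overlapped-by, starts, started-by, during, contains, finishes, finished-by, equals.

onboarding = [Mon 07:00, Wed 00:00]; soundcheck = [Sun 14:00, Sun 21:00].
Compare endpoints: onboarding.start < soundcheck.start, onboarding.start < soundcheck.end, onboarding.end < soundcheck.start, onboarding.end < soundcheck.end.
That pattern is 'before'.

before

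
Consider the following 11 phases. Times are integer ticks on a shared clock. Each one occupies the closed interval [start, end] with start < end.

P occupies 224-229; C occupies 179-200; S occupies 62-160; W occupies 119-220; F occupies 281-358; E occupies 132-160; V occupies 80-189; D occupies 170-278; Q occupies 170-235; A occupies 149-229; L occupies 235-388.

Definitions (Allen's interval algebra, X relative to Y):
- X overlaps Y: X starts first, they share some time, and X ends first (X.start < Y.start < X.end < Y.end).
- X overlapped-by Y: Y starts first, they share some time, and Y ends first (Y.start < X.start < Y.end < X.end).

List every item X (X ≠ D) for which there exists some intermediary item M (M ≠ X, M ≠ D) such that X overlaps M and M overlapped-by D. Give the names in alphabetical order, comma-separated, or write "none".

Target D = [170, 278].
Intermediaries M with M overlapped-by D: L.
Via L — items with X overlaps L: none.
Union: none.

none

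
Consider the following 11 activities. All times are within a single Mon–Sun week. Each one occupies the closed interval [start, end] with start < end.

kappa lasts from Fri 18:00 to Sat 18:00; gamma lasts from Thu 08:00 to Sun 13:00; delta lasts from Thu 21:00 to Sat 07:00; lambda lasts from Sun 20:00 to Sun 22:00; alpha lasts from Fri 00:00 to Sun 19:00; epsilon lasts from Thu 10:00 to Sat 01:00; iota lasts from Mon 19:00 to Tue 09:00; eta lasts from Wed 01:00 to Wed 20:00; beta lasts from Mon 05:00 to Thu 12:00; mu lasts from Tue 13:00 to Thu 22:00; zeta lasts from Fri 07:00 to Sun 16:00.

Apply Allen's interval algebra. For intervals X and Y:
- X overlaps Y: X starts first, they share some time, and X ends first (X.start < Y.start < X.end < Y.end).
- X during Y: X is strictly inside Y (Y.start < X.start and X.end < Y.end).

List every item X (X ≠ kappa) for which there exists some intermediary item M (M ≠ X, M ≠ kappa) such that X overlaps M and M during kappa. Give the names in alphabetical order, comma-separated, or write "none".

none

Target kappa = [Fri 18:00, Sat 18:00].
Intermediaries M with M during kappa: none.
Union: none.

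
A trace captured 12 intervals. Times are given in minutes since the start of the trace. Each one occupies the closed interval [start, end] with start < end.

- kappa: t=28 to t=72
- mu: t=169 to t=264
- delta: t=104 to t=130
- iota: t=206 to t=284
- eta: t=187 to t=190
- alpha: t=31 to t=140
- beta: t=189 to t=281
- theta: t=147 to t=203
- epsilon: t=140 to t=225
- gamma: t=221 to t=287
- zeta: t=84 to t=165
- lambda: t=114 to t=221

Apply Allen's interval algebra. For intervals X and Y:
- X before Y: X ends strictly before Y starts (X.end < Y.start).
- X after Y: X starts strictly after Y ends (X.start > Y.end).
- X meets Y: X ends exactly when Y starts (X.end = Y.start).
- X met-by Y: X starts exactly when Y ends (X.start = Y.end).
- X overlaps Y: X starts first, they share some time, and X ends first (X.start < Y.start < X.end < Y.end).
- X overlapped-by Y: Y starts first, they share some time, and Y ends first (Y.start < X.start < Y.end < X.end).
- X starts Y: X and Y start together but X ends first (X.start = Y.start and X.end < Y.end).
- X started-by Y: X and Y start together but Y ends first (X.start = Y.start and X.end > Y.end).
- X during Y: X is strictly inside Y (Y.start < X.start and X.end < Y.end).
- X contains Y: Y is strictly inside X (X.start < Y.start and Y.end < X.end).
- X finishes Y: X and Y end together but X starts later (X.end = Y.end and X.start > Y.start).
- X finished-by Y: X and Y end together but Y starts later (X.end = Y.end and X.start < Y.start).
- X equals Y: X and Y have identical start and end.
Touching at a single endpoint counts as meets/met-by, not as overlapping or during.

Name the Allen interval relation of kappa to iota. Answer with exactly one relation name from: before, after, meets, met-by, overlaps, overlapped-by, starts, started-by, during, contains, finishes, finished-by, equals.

kappa = [t=28, t=72]; iota = [t=206, t=284].
Compare endpoints: kappa.start < iota.start, kappa.start < iota.end, kappa.end < iota.start, kappa.end < iota.end.
That pattern is 'before'.

before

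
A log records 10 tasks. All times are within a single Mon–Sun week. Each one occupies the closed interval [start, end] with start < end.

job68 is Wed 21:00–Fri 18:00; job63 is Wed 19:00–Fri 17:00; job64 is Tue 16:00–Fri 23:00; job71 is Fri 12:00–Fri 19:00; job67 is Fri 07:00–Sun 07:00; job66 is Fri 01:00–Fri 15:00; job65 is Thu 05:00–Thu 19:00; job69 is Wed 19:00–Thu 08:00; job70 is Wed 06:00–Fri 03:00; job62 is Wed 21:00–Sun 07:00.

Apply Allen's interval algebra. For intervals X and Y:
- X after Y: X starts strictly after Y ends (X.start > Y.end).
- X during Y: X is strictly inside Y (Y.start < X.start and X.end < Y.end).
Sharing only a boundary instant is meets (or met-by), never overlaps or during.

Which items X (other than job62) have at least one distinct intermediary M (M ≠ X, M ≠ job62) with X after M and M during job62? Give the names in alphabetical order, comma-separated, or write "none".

job66, job67, job71

Target job62 = [Wed 21:00, Sun 07:00].
Intermediaries M with M during job62: job65, job66, job71.
Via job65 — items with X after job65: job66, job67, job71.
Via job66 — items with X after job66: none.
Via job71 — items with X after job71: none.
Union: job66, job67, job71.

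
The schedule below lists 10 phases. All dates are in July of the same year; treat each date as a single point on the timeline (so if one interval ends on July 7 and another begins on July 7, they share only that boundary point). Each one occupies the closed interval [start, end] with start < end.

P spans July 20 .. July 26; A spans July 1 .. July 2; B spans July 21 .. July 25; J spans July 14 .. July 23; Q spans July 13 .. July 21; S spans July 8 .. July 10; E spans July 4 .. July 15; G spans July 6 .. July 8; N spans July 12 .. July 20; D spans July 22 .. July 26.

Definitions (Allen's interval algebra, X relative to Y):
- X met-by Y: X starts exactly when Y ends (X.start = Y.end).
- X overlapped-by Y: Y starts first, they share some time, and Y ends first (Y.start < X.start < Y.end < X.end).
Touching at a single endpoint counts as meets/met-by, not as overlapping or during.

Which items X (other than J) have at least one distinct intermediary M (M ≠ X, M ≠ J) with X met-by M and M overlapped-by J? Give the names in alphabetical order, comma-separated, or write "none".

Target J = [July 14, July 23].
Intermediaries M with M overlapped-by J: B, D, P.
Via B — items with X met-by B: none.
Via D — items with X met-by D: none.
Via P — items with X met-by P: none.
Union: none.

none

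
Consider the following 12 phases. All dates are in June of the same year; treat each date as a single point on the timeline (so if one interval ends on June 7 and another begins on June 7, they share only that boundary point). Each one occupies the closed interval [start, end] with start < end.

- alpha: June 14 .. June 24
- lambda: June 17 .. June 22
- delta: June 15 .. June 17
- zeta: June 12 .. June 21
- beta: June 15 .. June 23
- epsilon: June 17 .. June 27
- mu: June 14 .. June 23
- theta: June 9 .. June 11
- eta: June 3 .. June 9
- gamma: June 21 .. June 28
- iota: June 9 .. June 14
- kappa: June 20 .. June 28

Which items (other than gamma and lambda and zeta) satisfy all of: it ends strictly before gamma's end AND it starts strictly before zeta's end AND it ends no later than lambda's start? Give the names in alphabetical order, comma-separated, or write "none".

Conditions: its end is strictly before gamma's end (X.end < June 28) AND its start is strictly before zeta's end (X.start < June 21) AND its end is no later than lambda's start (X.end <= June 17).
alpha: end June 24 < June 28? ✓; start June 14 < June 21? ✓; end June 24 <= June 17? ✗ → no.
beta: end June 23 < June 28? ✓; start June 15 < June 21? ✓; end June 23 <= June 17? ✗ → no.
delta: end June 17 < June 28? ✓; start June 15 < June 21? ✓; end June 17 <= June 17? ✓ → yes.
epsilon: end June 27 < June 28? ✓; start June 17 < June 21? ✓; end June 27 <= June 17? ✗ → no.
eta: end June 9 < June 28? ✓; start June 3 < June 21? ✓; end June 9 <= June 17? ✓ → yes.
iota: end June 14 < June 28? ✓; start June 9 < June 21? ✓; end June 14 <= June 17? ✓ → yes.
kappa: end June 28 < June 28? ✗; start June 20 < June 21? ✓; end June 28 <= June 17? ✗ → no.
mu: end June 23 < June 28? ✓; start June 14 < June 21? ✓; end June 23 <= June 17? ✗ → no.
theta: end June 11 < June 28? ✓; start June 9 < June 21? ✓; end June 11 <= June 17? ✓ → yes.
Result: delta, eta, iota, theta.

delta, eta, iota, theta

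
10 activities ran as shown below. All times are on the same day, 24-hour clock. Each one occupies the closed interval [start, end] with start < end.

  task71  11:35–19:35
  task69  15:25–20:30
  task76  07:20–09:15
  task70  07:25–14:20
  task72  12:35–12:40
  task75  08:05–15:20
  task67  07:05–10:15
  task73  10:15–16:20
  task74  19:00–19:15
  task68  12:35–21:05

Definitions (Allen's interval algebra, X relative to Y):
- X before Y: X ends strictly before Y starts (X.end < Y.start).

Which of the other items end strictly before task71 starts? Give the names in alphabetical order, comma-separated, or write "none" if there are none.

Target task71 = [11:35, 19:35].
task67 [07:05, 10:15] → before → yes.
task68 [12:35, 21:05] → overlapped-by → no.
task69 [15:25, 20:30] → overlapped-by → no.
task70 [07:25, 14:20] → overlaps → no.
task72 [12:35, 12:40] → during → no.
task73 [10:15, 16:20] → overlaps → no.
task74 [19:00, 19:15] → during → no.
task75 [08:05, 15:20] → overlaps → no.
task76 [07:20, 09:15] → before → yes.
Result: task67, task76.

task67, task76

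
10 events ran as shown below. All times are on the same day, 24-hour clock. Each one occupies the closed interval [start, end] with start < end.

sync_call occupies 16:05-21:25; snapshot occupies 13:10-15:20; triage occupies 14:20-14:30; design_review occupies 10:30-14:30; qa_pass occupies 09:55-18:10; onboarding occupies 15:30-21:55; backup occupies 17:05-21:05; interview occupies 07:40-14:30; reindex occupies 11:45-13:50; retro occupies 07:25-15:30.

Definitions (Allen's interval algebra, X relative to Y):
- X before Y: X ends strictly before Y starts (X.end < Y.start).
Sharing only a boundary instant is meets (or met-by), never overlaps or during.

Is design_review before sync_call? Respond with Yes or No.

Yes

design_review = [10:30, 14:30], sync_call = [16:05, 21:25].
Actual relation of design_review to sync_call: before.
Asked whether 'before' holds → Yes.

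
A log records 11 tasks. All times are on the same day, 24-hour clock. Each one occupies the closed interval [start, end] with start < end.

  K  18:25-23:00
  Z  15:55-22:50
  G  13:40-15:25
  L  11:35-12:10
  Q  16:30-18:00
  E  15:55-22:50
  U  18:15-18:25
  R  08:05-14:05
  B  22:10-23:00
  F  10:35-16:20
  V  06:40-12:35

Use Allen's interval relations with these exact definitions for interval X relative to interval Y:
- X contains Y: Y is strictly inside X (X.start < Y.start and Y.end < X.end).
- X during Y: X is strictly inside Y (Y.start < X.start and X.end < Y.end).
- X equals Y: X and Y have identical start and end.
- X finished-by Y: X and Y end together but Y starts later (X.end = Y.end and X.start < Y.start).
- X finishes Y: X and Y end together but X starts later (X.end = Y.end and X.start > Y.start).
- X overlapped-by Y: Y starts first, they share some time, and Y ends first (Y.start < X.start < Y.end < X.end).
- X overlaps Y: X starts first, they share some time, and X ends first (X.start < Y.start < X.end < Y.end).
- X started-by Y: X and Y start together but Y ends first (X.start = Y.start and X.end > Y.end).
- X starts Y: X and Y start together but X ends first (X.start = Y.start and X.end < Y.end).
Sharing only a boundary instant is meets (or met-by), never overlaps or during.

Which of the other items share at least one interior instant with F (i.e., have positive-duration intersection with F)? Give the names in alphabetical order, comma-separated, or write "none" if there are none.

E, G, L, R, V, Z

Target F = [10:35, 16:20].
B [22:10, 23:00] → after → no.
E [15:55, 22:50] → overlapped-by → yes.
G [13:40, 15:25] → during → yes.
K [18:25, 23:00] → after → no.
L [11:35, 12:10] → during → yes.
Q [16:30, 18:00] → after → no.
R [08:05, 14:05] → overlaps → yes.
U [18:15, 18:25] → after → no.
V [06:40, 12:35] → overlaps → yes.
Z [15:55, 22:50] → overlapped-by → yes.
Result: E, G, L, R, V, Z.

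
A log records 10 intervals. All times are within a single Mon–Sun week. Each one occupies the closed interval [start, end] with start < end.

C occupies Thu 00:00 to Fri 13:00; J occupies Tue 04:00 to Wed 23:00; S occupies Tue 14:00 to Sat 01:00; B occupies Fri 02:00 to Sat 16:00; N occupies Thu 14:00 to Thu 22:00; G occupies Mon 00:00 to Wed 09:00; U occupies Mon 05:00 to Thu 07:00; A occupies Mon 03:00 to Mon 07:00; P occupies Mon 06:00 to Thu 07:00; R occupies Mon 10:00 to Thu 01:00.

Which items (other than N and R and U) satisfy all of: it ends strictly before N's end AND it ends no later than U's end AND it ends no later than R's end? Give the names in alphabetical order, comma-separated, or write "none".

A, G, J

Conditions: its end is strictly before N's end (X.end < Thu 22:00) AND its end is no later than U's end (X.end <= Thu 07:00) AND its end is no later than R's end (X.end <= Thu 01:00).
A: end Mon 07:00 < Thu 22:00? ✓; end Mon 07:00 <= Thu 07:00? ✓; end Mon 07:00 <= Thu 01:00? ✓ → yes.
B: end Sat 16:00 < Thu 22:00? ✗; end Sat 16:00 <= Thu 07:00? ✗; end Sat 16:00 <= Thu 01:00? ✗ → no.
C: end Fri 13:00 < Thu 22:00? ✗; end Fri 13:00 <= Thu 07:00? ✗; end Fri 13:00 <= Thu 01:00? ✗ → no.
G: end Wed 09:00 < Thu 22:00? ✓; end Wed 09:00 <= Thu 07:00? ✓; end Wed 09:00 <= Thu 01:00? ✓ → yes.
J: end Wed 23:00 < Thu 22:00? ✓; end Wed 23:00 <= Thu 07:00? ✓; end Wed 23:00 <= Thu 01:00? ✓ → yes.
P: end Thu 07:00 < Thu 22:00? ✓; end Thu 07:00 <= Thu 07:00? ✓; end Thu 07:00 <= Thu 01:00? ✗ → no.
S: end Sat 01:00 < Thu 22:00? ✗; end Sat 01:00 <= Thu 07:00? ✗; end Sat 01:00 <= Thu 01:00? ✗ → no.
Result: A, G, J.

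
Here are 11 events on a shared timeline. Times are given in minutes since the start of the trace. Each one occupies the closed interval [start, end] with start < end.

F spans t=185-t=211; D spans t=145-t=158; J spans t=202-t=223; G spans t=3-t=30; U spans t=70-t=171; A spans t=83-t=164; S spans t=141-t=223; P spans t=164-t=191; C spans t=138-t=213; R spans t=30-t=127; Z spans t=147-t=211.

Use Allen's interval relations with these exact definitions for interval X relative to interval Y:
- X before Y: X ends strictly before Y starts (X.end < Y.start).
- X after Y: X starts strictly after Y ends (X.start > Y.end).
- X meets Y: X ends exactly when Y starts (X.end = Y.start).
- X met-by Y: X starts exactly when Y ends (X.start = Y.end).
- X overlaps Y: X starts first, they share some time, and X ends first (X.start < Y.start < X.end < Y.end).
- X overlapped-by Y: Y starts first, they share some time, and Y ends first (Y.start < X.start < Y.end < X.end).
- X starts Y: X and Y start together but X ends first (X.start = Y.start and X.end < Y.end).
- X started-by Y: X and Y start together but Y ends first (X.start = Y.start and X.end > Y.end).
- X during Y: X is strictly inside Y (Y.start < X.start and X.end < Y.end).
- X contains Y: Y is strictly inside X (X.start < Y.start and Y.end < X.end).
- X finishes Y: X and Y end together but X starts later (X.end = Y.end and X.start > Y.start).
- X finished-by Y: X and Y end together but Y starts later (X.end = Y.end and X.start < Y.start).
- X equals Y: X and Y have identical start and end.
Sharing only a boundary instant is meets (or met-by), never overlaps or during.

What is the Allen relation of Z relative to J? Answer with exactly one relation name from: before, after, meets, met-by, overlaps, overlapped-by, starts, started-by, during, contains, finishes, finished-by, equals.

Z = [t=147, t=211]; J = [t=202, t=223].
Compare endpoints: Z.start < J.start, Z.start < J.end, Z.end > J.start, Z.end < J.end.
That pattern is 'overlaps'.

overlaps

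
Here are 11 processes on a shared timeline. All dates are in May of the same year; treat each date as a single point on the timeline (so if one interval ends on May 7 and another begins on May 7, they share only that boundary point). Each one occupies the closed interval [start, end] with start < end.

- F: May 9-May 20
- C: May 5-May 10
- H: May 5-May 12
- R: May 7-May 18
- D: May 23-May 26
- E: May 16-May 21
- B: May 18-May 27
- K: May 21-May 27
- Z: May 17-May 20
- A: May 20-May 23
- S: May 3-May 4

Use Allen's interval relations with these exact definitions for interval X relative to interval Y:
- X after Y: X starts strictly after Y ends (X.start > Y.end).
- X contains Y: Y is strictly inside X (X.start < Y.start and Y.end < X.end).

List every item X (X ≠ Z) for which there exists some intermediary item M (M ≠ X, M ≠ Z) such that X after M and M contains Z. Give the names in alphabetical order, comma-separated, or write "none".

Target Z = [May 17, May 20].
Intermediaries M with M contains Z: E.
Via E — items with X after E: D.
Union: D.

D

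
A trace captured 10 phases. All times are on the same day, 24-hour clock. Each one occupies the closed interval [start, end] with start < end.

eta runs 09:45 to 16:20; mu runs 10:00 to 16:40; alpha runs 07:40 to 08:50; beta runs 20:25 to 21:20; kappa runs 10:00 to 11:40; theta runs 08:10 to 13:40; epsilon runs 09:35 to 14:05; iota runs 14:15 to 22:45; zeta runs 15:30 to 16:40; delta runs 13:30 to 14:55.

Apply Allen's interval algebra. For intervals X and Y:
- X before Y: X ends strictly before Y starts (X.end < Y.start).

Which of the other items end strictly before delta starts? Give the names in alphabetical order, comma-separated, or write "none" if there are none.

Target delta = [13:30, 14:55].
alpha [07:40, 08:50] → before → yes.
beta [20:25, 21:20] → after → no.
epsilon [09:35, 14:05] → overlaps → no.
eta [09:45, 16:20] → contains → no.
iota [14:15, 22:45] → overlapped-by → no.
kappa [10:00, 11:40] → before → yes.
mu [10:00, 16:40] → contains → no.
theta [08:10, 13:40] → overlaps → no.
zeta [15:30, 16:40] → after → no.
Result: alpha, kappa.

alpha, kappa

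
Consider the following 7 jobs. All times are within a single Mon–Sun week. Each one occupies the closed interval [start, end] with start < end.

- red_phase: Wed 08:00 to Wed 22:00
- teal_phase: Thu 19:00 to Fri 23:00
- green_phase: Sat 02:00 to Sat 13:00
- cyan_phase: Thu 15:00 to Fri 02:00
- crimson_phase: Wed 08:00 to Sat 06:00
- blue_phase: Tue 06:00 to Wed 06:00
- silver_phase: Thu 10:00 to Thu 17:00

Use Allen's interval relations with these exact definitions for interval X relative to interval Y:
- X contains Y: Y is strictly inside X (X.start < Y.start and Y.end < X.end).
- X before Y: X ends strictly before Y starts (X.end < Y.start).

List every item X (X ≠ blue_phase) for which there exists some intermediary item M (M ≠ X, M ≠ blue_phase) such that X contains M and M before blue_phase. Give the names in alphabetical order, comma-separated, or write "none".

none

Target blue_phase = [Tue 06:00, Wed 06:00].
Intermediaries M with M before blue_phase: none.
Union: none.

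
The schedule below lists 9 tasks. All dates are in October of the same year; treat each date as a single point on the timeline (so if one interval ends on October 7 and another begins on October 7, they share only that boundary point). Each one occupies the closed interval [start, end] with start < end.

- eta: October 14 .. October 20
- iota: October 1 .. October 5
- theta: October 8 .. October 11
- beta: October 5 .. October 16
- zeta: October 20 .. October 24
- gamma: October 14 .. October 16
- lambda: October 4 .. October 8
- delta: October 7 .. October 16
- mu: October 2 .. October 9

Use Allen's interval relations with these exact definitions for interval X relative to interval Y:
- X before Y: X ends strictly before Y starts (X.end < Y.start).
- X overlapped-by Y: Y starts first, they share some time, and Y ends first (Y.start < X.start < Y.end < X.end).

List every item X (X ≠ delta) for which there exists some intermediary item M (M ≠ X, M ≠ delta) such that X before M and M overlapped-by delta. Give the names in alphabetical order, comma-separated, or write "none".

iota, lambda, mu, theta

Target delta = [October 7, October 16].
Intermediaries M with M overlapped-by delta: eta.
Via eta — items with X before eta: iota, lambda, mu, theta.
Union: iota, lambda, mu, theta.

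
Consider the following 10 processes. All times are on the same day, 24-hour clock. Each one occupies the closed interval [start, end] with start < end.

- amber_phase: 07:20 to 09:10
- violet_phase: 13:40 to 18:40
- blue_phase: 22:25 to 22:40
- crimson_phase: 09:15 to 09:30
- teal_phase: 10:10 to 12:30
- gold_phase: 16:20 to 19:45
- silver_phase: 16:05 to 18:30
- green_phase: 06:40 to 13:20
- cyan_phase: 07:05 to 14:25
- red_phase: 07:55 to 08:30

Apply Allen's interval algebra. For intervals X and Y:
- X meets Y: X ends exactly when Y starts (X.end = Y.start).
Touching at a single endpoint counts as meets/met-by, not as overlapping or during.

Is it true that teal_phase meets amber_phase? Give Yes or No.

No

teal_phase = [10:10, 12:30], amber_phase = [07:20, 09:10].
Actual relation of teal_phase to amber_phase: after.
Asked whether 'meets' holds → No.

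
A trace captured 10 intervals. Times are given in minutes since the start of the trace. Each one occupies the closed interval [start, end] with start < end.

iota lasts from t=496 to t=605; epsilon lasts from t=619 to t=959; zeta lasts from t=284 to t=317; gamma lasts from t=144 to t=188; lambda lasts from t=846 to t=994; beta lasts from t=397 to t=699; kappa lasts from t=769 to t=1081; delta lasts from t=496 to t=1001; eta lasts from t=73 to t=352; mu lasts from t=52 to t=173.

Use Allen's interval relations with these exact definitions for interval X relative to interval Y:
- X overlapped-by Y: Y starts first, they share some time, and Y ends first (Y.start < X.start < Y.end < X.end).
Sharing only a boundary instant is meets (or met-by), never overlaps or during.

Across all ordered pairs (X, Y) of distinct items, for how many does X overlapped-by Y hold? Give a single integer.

Checking all 90 ordered pairs for relation 'overlapped-by'; matching pairs in alphabetical order:
(delta, beta): delta overlapped-by beta ✓
(epsilon, beta): epsilon overlapped-by beta ✓
(eta, mu): eta overlapped-by mu ✓
(gamma, mu): gamma overlapped-by mu ✓
(kappa, delta): kappa overlapped-by delta ✓
(kappa, epsilon): kappa overlapped-by epsilon ✓
(lambda, epsilon): lambda overlapped-by epsilon ✓
Count: 7.

7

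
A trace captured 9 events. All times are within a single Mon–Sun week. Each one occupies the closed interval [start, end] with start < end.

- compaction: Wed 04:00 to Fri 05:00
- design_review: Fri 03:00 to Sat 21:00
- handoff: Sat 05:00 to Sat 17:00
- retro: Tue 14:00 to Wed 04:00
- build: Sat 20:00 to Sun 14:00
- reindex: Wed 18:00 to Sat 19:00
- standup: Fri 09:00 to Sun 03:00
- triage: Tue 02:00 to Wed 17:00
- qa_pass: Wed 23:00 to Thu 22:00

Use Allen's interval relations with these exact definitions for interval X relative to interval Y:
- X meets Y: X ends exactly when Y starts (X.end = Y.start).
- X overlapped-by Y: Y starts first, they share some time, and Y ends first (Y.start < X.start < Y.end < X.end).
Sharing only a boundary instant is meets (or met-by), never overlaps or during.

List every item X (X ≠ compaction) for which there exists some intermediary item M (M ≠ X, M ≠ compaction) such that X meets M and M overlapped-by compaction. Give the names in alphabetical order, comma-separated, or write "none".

none

Target compaction = [Wed 04:00, Fri 05:00].
Intermediaries M with M overlapped-by compaction: design_review, reindex.
Via design_review — items with X meets design_review: none.
Via reindex — items with X meets reindex: none.
Union: none.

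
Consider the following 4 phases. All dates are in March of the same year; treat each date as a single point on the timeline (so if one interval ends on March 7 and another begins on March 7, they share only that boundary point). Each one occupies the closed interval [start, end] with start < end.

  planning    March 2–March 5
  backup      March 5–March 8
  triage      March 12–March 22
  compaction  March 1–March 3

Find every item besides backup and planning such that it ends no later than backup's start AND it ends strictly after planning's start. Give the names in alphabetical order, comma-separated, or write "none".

Conditions: its end is no later than backup's start (X.end <= March 5) AND its end is strictly after planning's start (X.end > March 2).
compaction: end March 3 <= March 5? ✓; end March 3 > March 2? ✓ → yes.
triage: end March 22 <= March 5? ✗; end March 22 > March 2? ✓ → no.
Result: compaction.

compaction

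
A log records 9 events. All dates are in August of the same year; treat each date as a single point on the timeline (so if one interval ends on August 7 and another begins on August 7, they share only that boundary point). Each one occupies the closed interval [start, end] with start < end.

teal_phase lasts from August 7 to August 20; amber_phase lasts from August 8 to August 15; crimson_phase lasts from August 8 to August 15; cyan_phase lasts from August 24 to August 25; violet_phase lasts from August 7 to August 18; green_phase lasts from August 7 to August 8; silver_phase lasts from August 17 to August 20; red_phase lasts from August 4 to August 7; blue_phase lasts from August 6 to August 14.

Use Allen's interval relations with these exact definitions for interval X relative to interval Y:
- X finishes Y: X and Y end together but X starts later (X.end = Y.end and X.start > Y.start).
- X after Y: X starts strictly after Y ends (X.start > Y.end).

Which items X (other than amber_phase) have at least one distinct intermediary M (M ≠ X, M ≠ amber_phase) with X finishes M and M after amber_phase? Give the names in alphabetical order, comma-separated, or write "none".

none

Target amber_phase = [August 8, August 15].
Intermediaries M with M after amber_phase: cyan_phase, silver_phase.
Via cyan_phase — items with X finishes cyan_phase: none.
Via silver_phase — items with X finishes silver_phase: none.
Union: none.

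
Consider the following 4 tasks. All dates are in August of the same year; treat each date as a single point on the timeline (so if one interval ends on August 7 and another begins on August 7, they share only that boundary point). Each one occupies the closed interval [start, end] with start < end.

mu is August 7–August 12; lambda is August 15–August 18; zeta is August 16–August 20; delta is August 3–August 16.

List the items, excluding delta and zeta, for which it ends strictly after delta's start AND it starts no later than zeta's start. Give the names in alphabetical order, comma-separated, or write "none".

Conditions: its end is strictly after delta's start (X.end > August 3) AND its start is no later than zeta's start (X.start <= August 16).
lambda: end August 18 > August 3? ✓; start August 15 <= August 16? ✓ → yes.
mu: end August 12 > August 3? ✓; start August 7 <= August 16? ✓ → yes.
Result: lambda, mu.

lambda, mu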